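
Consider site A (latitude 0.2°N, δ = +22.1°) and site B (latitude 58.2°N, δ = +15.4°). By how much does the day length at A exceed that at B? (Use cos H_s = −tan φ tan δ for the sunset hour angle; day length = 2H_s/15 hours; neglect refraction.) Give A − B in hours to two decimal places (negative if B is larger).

A: H_s = arccos(−tan 0.2° · tan 22.1°) = 90.08°, so 2H_s/15 = 12.0107 h.
B: H_s = arccos(−tan 58.2° · tan 15.4°) = 116.38°, so 2H_s/15 = 15.5173 h.
A − B = 12.0107 − 15.5173 = -3.5066 h.

-3.51 h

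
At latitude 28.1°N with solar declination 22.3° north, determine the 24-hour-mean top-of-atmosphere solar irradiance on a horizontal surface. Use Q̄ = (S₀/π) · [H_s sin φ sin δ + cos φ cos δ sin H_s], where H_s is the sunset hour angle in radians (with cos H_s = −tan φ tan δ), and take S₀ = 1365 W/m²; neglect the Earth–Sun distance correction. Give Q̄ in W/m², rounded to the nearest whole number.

The sunset hour angle satisfies cos H_s = −tan φ tan δ = -0.2190, giving H_s = 102.65°. In radians, H_s = 1.7916.
H_s sin φ sin δ = 1.7916 × 0.4710 × 0.3795 = 0.3202.
cos φ cos δ sin H_s = 0.8821 × 0.9252 × 0.9757 = 0.7963.
Q̄ = (1365/π) × (0.3202 + 0.7963) = 434.49 × 1.1165 = 485.11 W/m².

485 W/m²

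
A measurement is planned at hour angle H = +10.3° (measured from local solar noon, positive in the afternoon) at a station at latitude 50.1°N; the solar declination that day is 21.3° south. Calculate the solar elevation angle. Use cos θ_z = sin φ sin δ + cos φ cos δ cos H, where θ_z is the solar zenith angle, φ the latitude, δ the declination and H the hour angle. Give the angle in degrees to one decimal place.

18.0°

cos θ_z = sin φ sin δ + cos φ cos δ cos H = (0.7672)(-0.3633) + (0.6414)(0.9317)(0.9839) = 0.3092.
θ_z = arccos(0.3092) = 71.99°, so the elevation is 90° − 71.99° = 18.01°.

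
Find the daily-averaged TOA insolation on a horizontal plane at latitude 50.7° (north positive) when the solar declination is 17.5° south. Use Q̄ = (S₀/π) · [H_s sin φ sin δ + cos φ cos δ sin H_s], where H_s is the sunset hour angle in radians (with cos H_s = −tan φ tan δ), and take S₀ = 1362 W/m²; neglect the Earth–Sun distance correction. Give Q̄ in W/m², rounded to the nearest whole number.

123 W/m²

−tan φ tan δ = −(1.2218)(-0.3153) = 0.3852; H_s = arccos(0.3852) = 67.34°. In radians, H_s = 1.1753.
H_s sin φ sin δ = 1.1753 × 0.7738 × -0.3007 = -0.2735.
cos φ cos δ sin H_s = 0.6334 × 0.9537 × 0.9228 = 0.5574.
Q̄ = (1362/π) × (-0.2735 + 0.5574) = 433.54 × 0.2839 = 123.08 W/m².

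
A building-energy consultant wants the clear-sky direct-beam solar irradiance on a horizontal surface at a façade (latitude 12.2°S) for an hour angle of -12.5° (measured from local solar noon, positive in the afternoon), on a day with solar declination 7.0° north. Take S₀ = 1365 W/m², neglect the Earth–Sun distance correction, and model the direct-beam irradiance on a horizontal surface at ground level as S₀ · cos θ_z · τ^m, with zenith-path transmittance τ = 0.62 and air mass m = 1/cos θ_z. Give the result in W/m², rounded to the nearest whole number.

cos θ_z = sin φ sin δ + cos φ cos δ cos H = (-0.2113)(0.1219) + (0.9774)(0.9925)(0.9763) = 0.9213.
Air mass m = 1/cos θ_z = 1/0.9213 = 1.085; τ^m = 0.62^1.085 = 0.5953.
Surface direct beam = 1365 × 0.9213 × 0.5953 = 748.63 W/m².

749 W/m²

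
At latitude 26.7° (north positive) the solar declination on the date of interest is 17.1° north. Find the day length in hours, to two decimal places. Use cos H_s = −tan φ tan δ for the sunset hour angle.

The sunset hour angle satisfies cos H_s = −tan φ tan δ = -0.1547, giving H_s = 98.90°.
Day length = 2 H_s / 15° h⁻¹ = 197.80° / 15 = 13.187 h.

13.19 hours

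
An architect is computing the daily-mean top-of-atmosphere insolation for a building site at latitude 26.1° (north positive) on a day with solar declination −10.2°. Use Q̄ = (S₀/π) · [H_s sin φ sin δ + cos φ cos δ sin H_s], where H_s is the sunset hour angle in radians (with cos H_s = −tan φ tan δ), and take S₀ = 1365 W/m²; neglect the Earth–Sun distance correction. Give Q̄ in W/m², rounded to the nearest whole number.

−tan φ tan δ = −(0.4899)(-0.1799) = 0.0881; H_s = arccos(0.0881) = 84.95°. In radians, H_s = 1.4827.
H_s sin φ sin δ = 1.4827 × 0.4399 × -0.1771 = -0.1155.
cos φ cos δ sin H_s = 0.8980 × 0.9842 × 0.9961 = 0.8804.
Q̄ = (1365/π) × (-0.1155 + 0.8804) = 434.49 × 0.7649 = 332.34 W/m².

332 W/m²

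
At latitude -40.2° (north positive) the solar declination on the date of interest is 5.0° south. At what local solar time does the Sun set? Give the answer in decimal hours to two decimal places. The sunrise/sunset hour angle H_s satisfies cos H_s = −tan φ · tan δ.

The sunset hour angle satisfies cos H_s = −tan φ tan δ = -0.0739, giving H_s = 94.24°.
Sunset is at 12 + H_s/15 = 12 + 6.283 = 18.283 h local solar time.

18.28 h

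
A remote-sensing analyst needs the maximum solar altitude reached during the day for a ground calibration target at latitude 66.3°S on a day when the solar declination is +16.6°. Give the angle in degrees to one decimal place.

At local solar noon the hour angle is zero, so the elevation is 90° − |φ − δ| = 90° − |-66.3° − (16.6°)| = 90° − 82.9° = 7.1°.

7.1°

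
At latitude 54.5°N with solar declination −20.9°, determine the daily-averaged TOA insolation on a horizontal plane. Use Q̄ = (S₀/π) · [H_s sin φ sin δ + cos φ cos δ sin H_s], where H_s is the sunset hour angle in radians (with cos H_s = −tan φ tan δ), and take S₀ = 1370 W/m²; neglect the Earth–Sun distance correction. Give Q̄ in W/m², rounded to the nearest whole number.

72 W/m²

−tan φ tan δ = −(1.4019)(-0.3819) = 0.5354; H_s = arccos(0.5354) = 57.63°. In radians, H_s = 1.0058.
H_s sin φ sin δ = 1.0058 × 0.8141 × -0.3567 = -0.2921.
cos φ cos δ sin H_s = 0.5807 × 0.9342 × 0.8446 = 0.4582.
Q̄ = (1370/π) × (-0.2921 + 0.4582) = 436.08 × 0.1661 = 72.43 W/m².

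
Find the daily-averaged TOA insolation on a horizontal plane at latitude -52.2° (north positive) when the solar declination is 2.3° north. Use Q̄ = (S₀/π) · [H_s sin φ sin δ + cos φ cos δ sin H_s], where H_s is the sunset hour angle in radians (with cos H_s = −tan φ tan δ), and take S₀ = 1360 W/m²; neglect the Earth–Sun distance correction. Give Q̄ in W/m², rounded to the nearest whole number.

244 W/m²

cos H_s = −tan(-52.2°) · tan(2.3°) = 0.0518, so H_s = arccos(0.0518) = 87.03°. In radians, H_s = 1.5190.
H_s sin φ sin δ = 1.5190 × -0.7902 × 0.0401 = -0.0481.
cos φ cos δ sin H_s = 0.6129 × 0.9992 × 0.9987 = 0.6116.
Q̄ = (1360/π) × (-0.0481 + 0.6116) = 432.90 × 0.5635 = 243.94 W/m².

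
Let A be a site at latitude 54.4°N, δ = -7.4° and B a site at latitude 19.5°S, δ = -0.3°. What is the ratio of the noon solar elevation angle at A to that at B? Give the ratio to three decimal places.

0.398

A: 90° − |54.4 − (-7.4)| = 28.20°.
B: 90° − |-19.5 − (-0.3)| = 70.80°.
Ratio A/B = 28.2000 / 70.8000 = 0.3983.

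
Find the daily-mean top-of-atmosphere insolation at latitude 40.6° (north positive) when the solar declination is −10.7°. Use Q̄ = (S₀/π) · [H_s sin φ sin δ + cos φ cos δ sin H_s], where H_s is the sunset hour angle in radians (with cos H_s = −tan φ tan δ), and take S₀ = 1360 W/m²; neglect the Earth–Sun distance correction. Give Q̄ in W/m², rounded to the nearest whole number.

The sunset hour angle satisfies cos H_s = −tan φ tan δ = 0.1620, giving H_s = 80.68°. In radians, H_s = 1.4081.
H_s sin φ sin δ = 1.4081 × 0.6508 × -0.1857 = -0.1702.
cos φ cos δ sin H_s = 0.7593 × 0.9826 × 0.9868 = 0.7362.
Q̄ = (1360/π) × (-0.1702 + 0.7362) = 432.90 × 0.5660 = 245.02 W/m².

245 W/m²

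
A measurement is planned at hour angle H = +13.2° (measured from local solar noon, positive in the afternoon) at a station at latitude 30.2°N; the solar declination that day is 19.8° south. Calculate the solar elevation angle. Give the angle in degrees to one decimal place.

With φ = 30.2°, δ = -19.8°, H = 13.20°: sin φ sin δ = -0.1704, cos φ cos δ cos H = 0.7917, so cos θ_z = 0.6213.
θ_z = arccos(0.6213) = 51.59°, so the elevation is 90° − 51.59° = 38.41°.

38.4°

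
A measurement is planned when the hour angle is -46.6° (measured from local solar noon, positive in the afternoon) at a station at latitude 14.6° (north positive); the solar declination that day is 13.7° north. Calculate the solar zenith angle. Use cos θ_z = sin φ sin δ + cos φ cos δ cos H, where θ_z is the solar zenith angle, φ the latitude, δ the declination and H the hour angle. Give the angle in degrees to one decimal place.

With φ = 14.6°, δ = 13.7°, H = -46.60°: sin φ sin δ = 0.0597, cos φ cos δ cos H = 0.6460, so cos θ_z = 0.7057.
θ_z = arccos(0.7057) = 45.11°.

45.1°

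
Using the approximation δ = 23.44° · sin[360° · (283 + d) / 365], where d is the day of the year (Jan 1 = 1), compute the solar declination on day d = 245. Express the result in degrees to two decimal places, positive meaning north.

+7.72°

360 × (283 + 245) / 365 = 520.767°; sin(520.767°) = 0.3294.
δ = 23.44 × 0.3294 = 7.721° ≈ +7.72°.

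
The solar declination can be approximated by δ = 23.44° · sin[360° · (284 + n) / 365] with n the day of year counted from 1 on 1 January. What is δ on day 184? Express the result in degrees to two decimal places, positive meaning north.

360 × (284 + 184) / 365 = 461.589°; sin(461.589°) = 0.9796.
δ = 23.44 × 0.9796 = 22.962° ≈ +22.96°.

+22.96°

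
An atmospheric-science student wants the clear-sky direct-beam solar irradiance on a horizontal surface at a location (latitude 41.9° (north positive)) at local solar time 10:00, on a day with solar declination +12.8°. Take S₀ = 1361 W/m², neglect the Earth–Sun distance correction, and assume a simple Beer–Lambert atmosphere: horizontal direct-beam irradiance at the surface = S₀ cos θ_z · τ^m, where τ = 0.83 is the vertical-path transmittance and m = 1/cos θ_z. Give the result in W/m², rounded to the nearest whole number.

Hour angle H = 15° × (10 − 12) = -30.00°.
cos θ_z = sin φ sin δ + cos φ cos δ cos H = (0.6678)(0.2215) + (0.7443)(0.9751)(0.8660) = 0.7764.
Air mass m = 1/cos θ_z = 1/0.7764 = 1.288; τ^m = 0.83^1.288 = 0.7866.
Surface direct beam = 1361 × 0.7764 × 0.7866 = 831.18 W/m².

831 W/m²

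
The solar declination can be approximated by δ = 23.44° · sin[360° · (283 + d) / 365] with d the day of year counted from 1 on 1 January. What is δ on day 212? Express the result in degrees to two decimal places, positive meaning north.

+18.42°

360 × (283 + 212) / 365 = 488.219°; sin(488.219°) = 0.7857.
δ = 23.44 × 0.7857 = 18.417° ≈ +18.42°.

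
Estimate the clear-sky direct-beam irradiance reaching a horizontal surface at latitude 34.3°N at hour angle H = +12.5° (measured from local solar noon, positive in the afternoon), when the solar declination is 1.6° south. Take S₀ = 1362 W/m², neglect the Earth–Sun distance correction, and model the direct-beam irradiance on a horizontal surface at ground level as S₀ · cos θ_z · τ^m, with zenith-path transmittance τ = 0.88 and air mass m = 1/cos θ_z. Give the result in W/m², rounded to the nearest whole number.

cos θ_z = sin(34.3°) sin(-1.6°) + cos(34.3°) cos(-1.6°) cos(12.50°) = -0.0157 + 0.8062 = 0.7905.
Air mass m = 1/cos θ_z = 1/0.7905 = 1.265; τ^m = 0.88^1.265 = 0.8507.
Surface direct beam = 1362 × 0.7905 × 0.8507 = 915.92 W/m².

916 W/m²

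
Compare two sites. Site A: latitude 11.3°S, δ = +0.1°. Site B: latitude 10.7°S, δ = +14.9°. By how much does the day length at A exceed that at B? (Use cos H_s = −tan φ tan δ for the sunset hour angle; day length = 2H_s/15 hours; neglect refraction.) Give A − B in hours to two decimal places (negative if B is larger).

A: H_s = arccos(−tan -11.3° · tan 0.1°) = 89.98°, so 2H_s/15 = 11.9973 h.
B: H_s = arccos(−tan -10.7° · tan 14.9°) = 87.12°, so 2H_s/15 = 11.6160 h.
A − B = 11.9973 − 11.6160 = 0.3813 h.

+0.38 h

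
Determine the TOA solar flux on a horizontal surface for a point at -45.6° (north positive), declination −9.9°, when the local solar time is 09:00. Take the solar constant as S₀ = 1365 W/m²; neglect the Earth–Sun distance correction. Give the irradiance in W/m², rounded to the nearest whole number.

833 W/m²

Hour angle H = 15° × (9 − 12) = -45.00°.
cos θ_z = sin(-45.6°) sin(-9.9°) + cos(-45.6°) cos(-9.9°) cos(-45.00°) = 0.1228 + 0.4874 = 0.6102.
Top-of-atmosphere irradiance = S₀ cos θ_z = 1365 × 0.6102 = 832.92 W/m².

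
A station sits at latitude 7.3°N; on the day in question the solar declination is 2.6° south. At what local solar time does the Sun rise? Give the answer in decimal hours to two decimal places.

cos H_s = −tan(7.3°) · tan(-2.6°) = 0.0058, so H_s = arccos(0.0058) = 89.67°.
Sunrise is at 12 − H_s/15 = 12 − 5.978 = 6.022 h local solar time.

6.02 h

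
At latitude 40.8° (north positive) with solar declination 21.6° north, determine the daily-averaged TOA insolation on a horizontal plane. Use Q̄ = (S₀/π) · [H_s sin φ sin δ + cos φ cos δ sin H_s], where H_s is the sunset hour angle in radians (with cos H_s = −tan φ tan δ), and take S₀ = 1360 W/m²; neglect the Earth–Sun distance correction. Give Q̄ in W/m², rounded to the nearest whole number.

486 W/m²

−tan φ tan δ = −(0.8632)(0.3959) = -0.3417; H_s = arccos(-0.3417) = 109.98°. In radians, H_s = 1.9195.
H_s sin φ sin δ = 1.9195 × 0.6534 × 0.3681 = 0.4617.
cos φ cos δ sin H_s = 0.7570 × 0.9298 × 0.9398 = 0.6615.
Q̄ = (1360/π) × (0.4617 + 0.6615) = 432.90 × 1.1232 = 486.23 W/m².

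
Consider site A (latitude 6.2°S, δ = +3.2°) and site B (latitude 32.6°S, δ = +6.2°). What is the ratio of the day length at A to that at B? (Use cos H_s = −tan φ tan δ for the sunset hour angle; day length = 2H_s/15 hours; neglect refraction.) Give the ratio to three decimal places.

A: H_s = arccos(−tan -6.2° · tan 3.2°) = 89.65°, so 2H_s/15 = 11.9533 h.
B: H_s = arccos(−tan -32.6° · tan 6.2°) = 86.02°, so 2H_s/15 = 11.4693 h.
Ratio A/B = 11.9533 / 11.4693 = 1.0422.

1.042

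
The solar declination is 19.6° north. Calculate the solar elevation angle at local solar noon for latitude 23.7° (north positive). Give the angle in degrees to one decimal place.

85.9°

At local solar noon the hour angle is zero, so the elevation is 90° − |φ − δ| = 90° − |23.7° − (19.6°)| = 90° − 4.1° = 85.9°.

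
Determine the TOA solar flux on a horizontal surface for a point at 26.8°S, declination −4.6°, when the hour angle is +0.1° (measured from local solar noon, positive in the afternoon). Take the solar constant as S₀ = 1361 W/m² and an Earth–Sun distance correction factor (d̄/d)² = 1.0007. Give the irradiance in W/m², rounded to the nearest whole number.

cos θ_z = sin φ sin δ + cos φ cos δ cos H = (-0.4509)(-0.0802) + (0.8926)(0.9968)(1.0000) = 0.9259.
Top-of-atmosphere irradiance = S₀ (d̄/d)² cos θ_z = 1361 × 1.0007 × 0.9259 = 1261.03 W/m².

1261 W/m²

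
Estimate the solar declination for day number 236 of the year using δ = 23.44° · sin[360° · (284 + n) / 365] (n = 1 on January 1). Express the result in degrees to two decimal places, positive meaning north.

360 × (284 + 236) / 365 = 512.877°; sin(512.877°) = 0.4559.
δ = 23.44 × 0.4559 = 10.686° ≈ +10.69°.

+10.69°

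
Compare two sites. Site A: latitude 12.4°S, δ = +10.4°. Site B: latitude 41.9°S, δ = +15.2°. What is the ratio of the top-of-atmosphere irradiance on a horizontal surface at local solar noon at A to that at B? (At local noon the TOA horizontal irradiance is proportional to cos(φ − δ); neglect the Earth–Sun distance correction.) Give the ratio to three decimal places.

A: cos θ_z = cos(-12.4° − (10.4°)) = 0.9219.
B: cos θ_z = cos(-41.9° − (15.2°)) = 0.5432.
Ratio A/B = 0.9219 / 0.5432 = 1.6972.

1.697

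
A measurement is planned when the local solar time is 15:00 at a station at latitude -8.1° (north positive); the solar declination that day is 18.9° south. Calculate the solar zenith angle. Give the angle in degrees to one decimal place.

44.9°

Hour angle H = 15° × (15 − 12) = 45.00°.
With φ = -8.1°, δ = -18.9°, H = 45.00°: sin φ sin δ = 0.0456, cos φ cos δ cos H = 0.6623, so cos θ_z = 0.7079.
θ_z = arccos(0.7079) = 44.94°.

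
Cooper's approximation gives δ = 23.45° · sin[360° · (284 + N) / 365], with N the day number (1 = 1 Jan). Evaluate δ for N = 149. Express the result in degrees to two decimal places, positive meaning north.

360 × (284 + 149) / 365 = 427.068°; sin(427.068°) = 0.9210.
δ = 23.45 × 0.9210 = 21.597° ≈ +21.60°.

+21.60°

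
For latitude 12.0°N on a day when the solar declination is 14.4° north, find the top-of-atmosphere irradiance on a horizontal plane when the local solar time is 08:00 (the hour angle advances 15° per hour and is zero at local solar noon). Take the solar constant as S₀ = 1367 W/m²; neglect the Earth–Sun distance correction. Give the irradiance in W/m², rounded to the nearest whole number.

Hour angle H = 15° × (8 − 12) = -60.00°.
With φ = 12.0°, δ = 14.4°, H = -60.00°: sin φ sin δ = 0.0517, cos φ cos δ cos H = 0.4737, so cos θ_z = 0.5254.
Top-of-atmosphere irradiance = S₀ cos θ_z = 1367 × 0.5254 = 718.22 W/m².

718 W/m²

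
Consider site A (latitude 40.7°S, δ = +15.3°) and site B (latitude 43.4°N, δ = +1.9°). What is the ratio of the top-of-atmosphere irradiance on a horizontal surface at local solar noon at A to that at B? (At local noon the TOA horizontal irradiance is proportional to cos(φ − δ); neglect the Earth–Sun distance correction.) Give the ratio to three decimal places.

A: cos θ_z = cos(-40.7° − (15.3°)) = 0.5592.
B: cos θ_z = cos(43.4° − (1.9°)) = 0.7490.
Ratio A/B = 0.5592 / 0.7490 = 0.7466.

0.747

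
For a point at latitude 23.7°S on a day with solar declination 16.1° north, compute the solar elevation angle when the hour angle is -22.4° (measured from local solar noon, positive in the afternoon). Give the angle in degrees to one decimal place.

44.6°

cos θ_z = sin φ sin δ + cos φ cos δ cos H = (-0.4019)(0.2773) + (0.9157)(0.9608)(0.9245) = 0.7019.
θ_z = arccos(0.7019) = 45.42°, so the elevation is 90° − 45.42° = 44.58°.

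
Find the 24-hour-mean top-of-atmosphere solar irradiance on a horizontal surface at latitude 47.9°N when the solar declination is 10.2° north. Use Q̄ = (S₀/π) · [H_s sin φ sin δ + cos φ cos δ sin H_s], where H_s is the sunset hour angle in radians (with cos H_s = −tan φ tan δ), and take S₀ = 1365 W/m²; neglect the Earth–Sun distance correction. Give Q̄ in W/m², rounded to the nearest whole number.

−tan φ tan δ = −(1.1067)(0.1799) = -0.1991; H_s = arccos(-0.1991) = 101.48°. In radians, H_s = 1.7712.
H_s sin φ sin δ = 1.7712 × 0.7420 × 0.1771 = 0.2328.
cos φ cos δ sin H_s = 0.6704 × 0.9842 × 0.9800 = 0.6466.
Q̄ = (1365/π) × (0.2328 + 0.6466) = 434.49 × 0.8794 = 382.09 W/m².

382 W/m²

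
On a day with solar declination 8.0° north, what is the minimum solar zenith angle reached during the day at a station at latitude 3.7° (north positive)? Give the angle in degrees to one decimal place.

4.3°

At local solar noon the hour angle is zero, so the zenith angle is |φ − δ| = |3.7° − (8.0°)| = 4.3°.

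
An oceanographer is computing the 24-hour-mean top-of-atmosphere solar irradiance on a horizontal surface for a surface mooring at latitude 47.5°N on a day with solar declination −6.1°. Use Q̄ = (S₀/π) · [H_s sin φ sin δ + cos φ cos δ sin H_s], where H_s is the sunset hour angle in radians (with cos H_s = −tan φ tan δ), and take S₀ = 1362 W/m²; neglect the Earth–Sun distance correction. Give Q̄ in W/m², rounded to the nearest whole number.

240 W/m²

cos H_s = −tan(47.5°) · tan(-6.1°) = 0.1166, so H_s = arccos(0.1166) = 83.30°. In radians, H_s = 1.4539.
H_s sin φ sin δ = 1.4539 × 0.7373 × -0.1063 = -0.1139.
cos φ cos δ sin H_s = 0.6756 × 0.9943 × 0.9932 = 0.6672.
Q̄ = (1362/π) × (-0.1139 + 0.6672) = 433.54 × 0.5533 = 239.88 W/m².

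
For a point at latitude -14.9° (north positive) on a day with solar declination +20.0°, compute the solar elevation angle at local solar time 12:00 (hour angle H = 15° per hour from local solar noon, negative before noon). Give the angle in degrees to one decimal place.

Hour angle H = 15° × (12 − 12) = 0.00°.
cos θ_z = sin φ sin δ + cos φ cos δ cos H = (-0.2571)(0.3420) + (0.9664)(0.9397)(1.0000) = 0.8202.
θ_z = arccos(0.8202) = 34.90°, so the elevation is 90° − 34.90° = 55.10°.

55.1°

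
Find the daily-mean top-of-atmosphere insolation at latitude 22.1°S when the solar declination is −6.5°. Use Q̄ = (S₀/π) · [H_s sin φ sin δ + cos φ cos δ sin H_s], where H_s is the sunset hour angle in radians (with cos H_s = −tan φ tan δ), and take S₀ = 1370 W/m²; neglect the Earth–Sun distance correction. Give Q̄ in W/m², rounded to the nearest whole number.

431 W/m²

−tan φ tan δ = −(-0.4061)(-0.1139) = -0.0463; H_s = arccos(-0.0463) = 92.65°. In radians, H_s = 1.6170.
H_s sin φ sin δ = 1.6170 × -0.3762 × -0.1132 = 0.0689.
cos φ cos δ sin H_s = 0.9265 × 0.9936 × 0.9989 = 0.9196.
Q̄ = (1370/π) × (0.0689 + 0.9196) = 436.08 × 0.9885 = 431.07 W/m².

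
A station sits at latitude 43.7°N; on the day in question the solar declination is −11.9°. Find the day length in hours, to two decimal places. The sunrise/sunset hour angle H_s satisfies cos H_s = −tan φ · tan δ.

10.45 hours

−tan φ tan δ = −(0.9556)(-0.2107) = 0.2013; H_s = arccos(0.2013) = 78.39°.
Day length = 2 H_s / 15° h⁻¹ = 156.78° / 15 = 10.452 h.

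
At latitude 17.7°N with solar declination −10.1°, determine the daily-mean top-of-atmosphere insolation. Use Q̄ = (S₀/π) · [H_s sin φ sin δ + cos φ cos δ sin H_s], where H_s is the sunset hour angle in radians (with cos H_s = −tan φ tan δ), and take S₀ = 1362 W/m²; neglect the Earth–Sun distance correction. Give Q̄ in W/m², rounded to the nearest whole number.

371 W/m²

−tan φ tan δ = −(0.3191)(-0.1781) = 0.0568; H_s = arccos(0.0568) = 86.74°. In radians, H_s = 1.5139.
H_s sin φ sin δ = 1.5139 × 0.3040 × -0.1754 = -0.0807.
cos φ cos δ sin H_s = 0.9527 × 0.9845 × 0.9984 = 0.9364.
Q̄ = (1362/π) × (-0.0807 + 0.9364) = 433.54 × 0.8557 = 370.98 W/m².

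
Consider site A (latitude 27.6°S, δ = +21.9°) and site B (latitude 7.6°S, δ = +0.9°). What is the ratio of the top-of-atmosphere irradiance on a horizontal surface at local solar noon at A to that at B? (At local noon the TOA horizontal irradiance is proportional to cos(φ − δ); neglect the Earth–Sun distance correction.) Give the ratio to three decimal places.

0.657

A: cos θ_z = cos(-27.6° − (21.9°)) = 0.6494.
B: cos θ_z = cos(-7.6° − (0.9°)) = 0.9890.
Ratio A/B = 0.6494 / 0.9890 = 0.6566.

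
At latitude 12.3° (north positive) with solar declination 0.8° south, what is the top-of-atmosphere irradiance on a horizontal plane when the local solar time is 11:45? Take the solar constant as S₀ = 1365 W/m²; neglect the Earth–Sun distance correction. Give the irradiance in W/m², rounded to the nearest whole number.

Hour angle H = 15° × (11.75 − 12) = -3.75°.
With φ = 12.3°, δ = -0.8°, H = -3.75°: sin φ sin δ = -0.0030, cos φ cos δ cos H = 0.9749, so cos θ_z = 0.9719.
Top-of-atmosphere irradiance = S₀ cos θ_z = 1365 × 0.9719 = 1326.64 W/m².

1327 W/m²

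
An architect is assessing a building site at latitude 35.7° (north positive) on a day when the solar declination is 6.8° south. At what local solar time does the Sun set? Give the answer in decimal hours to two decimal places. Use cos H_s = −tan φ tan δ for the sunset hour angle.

17.67 h

cos H_s = −tan(35.7°) · tan(-6.8°) = 0.0857, so H_s = arccos(0.0857) = 85.08°.
Sunset is at 12 + H_s/15 = 12 + 5.672 = 17.672 h local solar time.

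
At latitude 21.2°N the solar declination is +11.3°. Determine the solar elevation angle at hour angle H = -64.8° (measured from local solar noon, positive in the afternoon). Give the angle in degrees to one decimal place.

27.4°

cos θ_z = sin(21.2°) sin(11.3°) + cos(21.2°) cos(11.3°) cos(-64.80°) = 0.0709 + 0.3893 = 0.4602.
θ_z = arccos(0.4602) = 62.60°, so the elevation is 90° − 62.60° = 27.40°.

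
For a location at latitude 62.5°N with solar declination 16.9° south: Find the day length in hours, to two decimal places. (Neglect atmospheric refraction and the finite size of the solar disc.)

cos H_s = −tan(62.5°) · tan(-16.9°) = 0.5836, so H_s = arccos(0.5836) = 54.30°.
Day length = 2 H_s / 15° h⁻¹ = 108.60° / 15 = 7.240 h.

7.24 hours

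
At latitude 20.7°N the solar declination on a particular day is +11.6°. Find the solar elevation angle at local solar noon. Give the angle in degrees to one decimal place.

At local solar noon the hour angle is zero, so the elevation is 90° − |φ − δ| = 90° − |20.7° − (11.6°)| = 90° − 9.1° = 80.9°.

80.9°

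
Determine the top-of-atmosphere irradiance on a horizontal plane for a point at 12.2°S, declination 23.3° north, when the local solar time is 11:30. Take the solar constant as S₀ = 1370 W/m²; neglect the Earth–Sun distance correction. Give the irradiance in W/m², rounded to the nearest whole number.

Hour angle H = 15° × (11.5 − 12) = -7.50°.
cos θ_z = sin φ sin δ + cos φ cos δ cos H = (-0.2113)(0.3955) + (0.9774)(0.9184)(0.9914) = 0.8064.
Top-of-atmosphere irradiance = S₀ cos θ_z = 1370 × 0.8064 = 1104.77 W/m².

1105 W/m²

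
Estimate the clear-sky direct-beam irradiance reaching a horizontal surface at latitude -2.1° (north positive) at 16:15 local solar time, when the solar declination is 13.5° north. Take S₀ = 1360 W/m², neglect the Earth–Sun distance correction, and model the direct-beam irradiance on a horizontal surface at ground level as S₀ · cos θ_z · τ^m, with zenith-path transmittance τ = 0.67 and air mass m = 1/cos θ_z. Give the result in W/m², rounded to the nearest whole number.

Hour angle H = 15° × (16.25 − 12) = 63.75°.
cos θ_z = sin φ sin δ + cos φ cos δ cos H = (-0.0366)(0.2334) + (0.9993)(0.9724)(0.4423) = 0.4212.
Air mass m = 1/cos θ_z = 1/0.4212 = 2.374; τ^m = 0.67^2.374 = 0.3865.
Surface direct beam = 1360 × 0.4212 × 0.3865 = 221.40 W/m².

221 W/m²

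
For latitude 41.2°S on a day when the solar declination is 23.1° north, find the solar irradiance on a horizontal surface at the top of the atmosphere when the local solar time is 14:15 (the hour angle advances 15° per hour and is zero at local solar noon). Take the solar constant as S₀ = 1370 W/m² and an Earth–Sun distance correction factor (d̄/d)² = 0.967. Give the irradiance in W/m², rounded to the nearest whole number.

420 W/m²

Hour angle H = 15° × (14.25 − 12) = 33.75°.
cos θ_z = sin(-41.2°) sin(23.1°) + cos(-41.2°) cos(23.1°) cos(33.75°) = -0.2584 + 0.5754 = 0.3170.
Top-of-atmosphere irradiance = S₀ (d̄/d)² cos θ_z = 1370 × 0.967 × 0.3170 = 419.96 W/m².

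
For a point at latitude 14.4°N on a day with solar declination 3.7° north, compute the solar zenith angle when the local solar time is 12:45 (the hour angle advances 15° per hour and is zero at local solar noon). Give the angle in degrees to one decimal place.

Hour angle H = 15° × (12.75 − 12) = 11.25°.
With φ = 14.4°, δ = 3.7°, H = 11.25°: sin φ sin δ = 0.0160, cos φ cos δ cos H = 0.9480, so cos θ_z = 0.9640.
θ_z = arccos(0.9640) = 15.42°.

15.4°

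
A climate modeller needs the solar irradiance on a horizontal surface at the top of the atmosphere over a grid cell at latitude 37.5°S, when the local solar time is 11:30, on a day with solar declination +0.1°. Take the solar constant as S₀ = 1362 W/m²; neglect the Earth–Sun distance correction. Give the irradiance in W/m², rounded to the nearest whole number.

1070 W/m²

Hour angle H = 15° × (11.5 − 12) = -7.50°.
cos θ_z = sin(-37.5°) sin(0.1°) + cos(-37.5°) cos(0.1°) cos(-7.50°) = -0.0011 + 0.7866 = 0.7855.
Top-of-atmosphere irradiance = S₀ cos θ_z = 1362 × 0.7855 = 1069.85 W/m².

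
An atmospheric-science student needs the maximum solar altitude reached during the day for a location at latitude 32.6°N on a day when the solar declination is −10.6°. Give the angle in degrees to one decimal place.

At local solar noon the hour angle is zero, so the elevation is 90° − |φ − δ| = 90° − |32.6° − (-10.6°)| = 90° − 43.2° = 46.8°.

46.8°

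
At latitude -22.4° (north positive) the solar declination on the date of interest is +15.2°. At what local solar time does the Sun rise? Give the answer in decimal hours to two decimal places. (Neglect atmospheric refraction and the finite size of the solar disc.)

−tan φ tan δ = −(-0.4122)(0.2717) = 0.1120; H_s = arccos(0.1120) = 83.57°.
Sunrise is at 12 − H_s/15 = 12 − 5.571 = 6.429 h local solar time.

6.43 h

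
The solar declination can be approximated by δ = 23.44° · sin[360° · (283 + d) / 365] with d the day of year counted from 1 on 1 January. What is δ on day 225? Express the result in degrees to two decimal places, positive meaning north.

+14.74°

360 × (283 + 225) / 365 = 501.041°; sin(501.041°) = 0.6288.
δ = 23.44 × 0.6288 = 14.739° ≈ +14.74°.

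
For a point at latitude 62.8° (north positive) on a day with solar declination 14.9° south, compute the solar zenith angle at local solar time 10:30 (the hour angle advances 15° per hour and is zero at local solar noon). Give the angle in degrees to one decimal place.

Hour angle H = 15° × (10.5 − 12) = -22.50°.
With φ = 62.8°, δ = -14.9°, H = -22.50°: sin φ sin δ = -0.2287, cos φ cos δ cos H = 0.4081, so cos θ_z = 0.1794.
θ_z = arccos(0.1794) = 79.67°.

79.7°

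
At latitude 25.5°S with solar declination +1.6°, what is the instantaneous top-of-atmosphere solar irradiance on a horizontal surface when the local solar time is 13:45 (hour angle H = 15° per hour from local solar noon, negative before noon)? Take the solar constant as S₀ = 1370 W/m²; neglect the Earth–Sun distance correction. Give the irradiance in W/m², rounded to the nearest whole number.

1092 W/m²

Hour angle H = 15° × (13.75 − 12) = 26.25°.
With φ = -25.5°, δ = 1.6°, H = 26.25°: sin φ sin δ = -0.0120, cos φ cos δ cos H = 0.8092, so cos θ_z = 0.7972.
Top-of-atmosphere irradiance = S₀ cos θ_z = 1370 × 0.7972 = 1092.16 W/m².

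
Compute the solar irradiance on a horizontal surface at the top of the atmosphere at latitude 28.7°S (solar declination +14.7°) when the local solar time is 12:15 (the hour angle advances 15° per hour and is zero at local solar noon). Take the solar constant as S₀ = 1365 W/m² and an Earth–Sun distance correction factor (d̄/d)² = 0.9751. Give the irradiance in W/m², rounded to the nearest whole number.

965 W/m²

Hour angle H = 15° × (12.25 − 12) = 3.75°.
cos θ_z = sin φ sin δ + cos φ cos δ cos H = (-0.4802)(0.2538) + (0.8771)(0.9673)(0.9979) = 0.7248.
Top-of-atmosphere irradiance = S₀ (d̄/d)² cos θ_z = 1365 × 0.9751 × 0.7248 = 964.72 W/m².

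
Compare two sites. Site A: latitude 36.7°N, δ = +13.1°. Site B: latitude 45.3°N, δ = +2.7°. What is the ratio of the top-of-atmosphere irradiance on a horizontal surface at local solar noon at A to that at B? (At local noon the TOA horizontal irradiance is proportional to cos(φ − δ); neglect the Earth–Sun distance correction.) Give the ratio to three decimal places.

A: cos θ_z = cos(36.7° − (13.1°)) = 0.9164.
B: cos θ_z = cos(45.3° − (2.7°)) = 0.7361.
Ratio A/B = 0.9164 / 0.7361 = 1.2449.

1.245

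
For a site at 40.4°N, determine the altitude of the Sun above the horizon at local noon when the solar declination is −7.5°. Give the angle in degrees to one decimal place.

42.1°

At local solar noon the hour angle is zero, so the elevation is 90° − |φ − δ| = 90° − |40.4° − (-7.5°)| = 90° − 47.9° = 42.1°.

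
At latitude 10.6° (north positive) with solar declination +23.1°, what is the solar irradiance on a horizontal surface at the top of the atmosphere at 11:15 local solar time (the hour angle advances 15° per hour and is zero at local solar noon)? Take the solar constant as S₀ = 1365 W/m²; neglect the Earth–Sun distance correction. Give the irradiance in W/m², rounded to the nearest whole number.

Hour angle H = 15° × (11.25 − 12) = -11.25°.
cos θ_z = sin φ sin δ + cos φ cos δ cos H = (0.1840)(0.3923) + (0.9829)(0.9198)(0.9808) = 0.9589.
Top-of-atmosphere irradiance = S₀ cos θ_z = 1365 × 0.9589 = 1308.90 W/m².

1309 W/m²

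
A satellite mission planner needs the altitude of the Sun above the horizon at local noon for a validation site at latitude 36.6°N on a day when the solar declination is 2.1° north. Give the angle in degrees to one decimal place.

55.5°

At local solar noon the hour angle is zero, so the elevation is 90° − |φ − δ| = 90° − |36.6° − (2.1°)| = 90° − 34.5° = 55.5°.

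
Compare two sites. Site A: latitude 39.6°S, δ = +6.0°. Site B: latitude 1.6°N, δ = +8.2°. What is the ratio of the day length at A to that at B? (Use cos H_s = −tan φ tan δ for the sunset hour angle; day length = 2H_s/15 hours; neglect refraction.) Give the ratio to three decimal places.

0.942

A: H_s = arccos(−tan -39.6° · tan 6.0°) = 85.01°, so 2H_s/15 = 11.3347 h.
B: H_s = arccos(−tan 1.6° · tan 8.2°) = 90.23°, so 2H_s/15 = 12.0307 h.
Ratio A/B = 11.3347 / 12.0307 = 0.9421.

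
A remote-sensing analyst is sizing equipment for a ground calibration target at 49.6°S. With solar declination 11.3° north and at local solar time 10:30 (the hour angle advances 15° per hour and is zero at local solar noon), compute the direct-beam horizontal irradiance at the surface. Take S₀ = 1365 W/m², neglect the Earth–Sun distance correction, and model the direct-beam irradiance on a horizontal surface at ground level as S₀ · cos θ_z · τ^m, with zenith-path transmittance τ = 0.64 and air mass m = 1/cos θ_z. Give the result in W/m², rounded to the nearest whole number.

Hour angle H = 15° × (10.5 − 12) = -22.50°.
cos θ_z = sin(-49.6°) sin(11.3°) + cos(-49.6°) cos(11.3°) cos(-22.50°) = -0.1492 + 0.5872 = 0.4380.
Air mass m = 1/cos θ_z = 1/0.4380 = 2.283; τ^m = 0.64^2.283 = 0.3610.
Surface direct beam = 1365 × 0.4380 × 0.3610 = 215.83 W/m².

216 W/m²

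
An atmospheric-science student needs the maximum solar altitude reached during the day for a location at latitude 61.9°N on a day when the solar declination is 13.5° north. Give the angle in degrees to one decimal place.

At local solar noon the hour angle is zero, so the elevation is 90° − |φ − δ| = 90° − |61.9° − (13.5°)| = 90° − 48.4° = 41.6°.

41.6°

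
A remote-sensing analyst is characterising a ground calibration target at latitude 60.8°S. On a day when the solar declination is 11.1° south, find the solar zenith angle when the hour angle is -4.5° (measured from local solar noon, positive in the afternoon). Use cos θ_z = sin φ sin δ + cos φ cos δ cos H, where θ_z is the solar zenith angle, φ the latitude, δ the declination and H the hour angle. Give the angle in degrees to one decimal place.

49.8°

With φ = -60.8°, δ = -11.1°, H = -4.50°: sin φ sin δ = 0.1681, cos φ cos δ cos H = 0.4773, so cos θ_z = 0.6454.
θ_z = arccos(0.6454) = 49.80°.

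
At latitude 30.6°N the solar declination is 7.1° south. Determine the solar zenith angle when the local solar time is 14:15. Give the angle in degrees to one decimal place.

Hour angle H = 15° × (14.25 − 12) = 33.75°.
With φ = 30.6°, δ = -7.1°, H = 33.75°: sin φ sin δ = -0.0629, cos φ cos δ cos H = 0.7102, so cos θ_z = 0.6473.
θ_z = arccos(0.6473) = 49.66°.

49.7°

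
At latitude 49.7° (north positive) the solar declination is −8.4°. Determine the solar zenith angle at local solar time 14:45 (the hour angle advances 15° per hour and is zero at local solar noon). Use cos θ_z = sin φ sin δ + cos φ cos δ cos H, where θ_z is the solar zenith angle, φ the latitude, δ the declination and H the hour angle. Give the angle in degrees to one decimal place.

68.3°

Hour angle H = 15° × (14.75 − 12) = 41.25°.
With φ = 49.7°, δ = -8.4°, H = 41.25°: sin φ sin δ = -0.1114, cos φ cos δ cos H = 0.4811, so cos θ_z = 0.3697.
θ_z = arccos(0.3697) = 68.30°.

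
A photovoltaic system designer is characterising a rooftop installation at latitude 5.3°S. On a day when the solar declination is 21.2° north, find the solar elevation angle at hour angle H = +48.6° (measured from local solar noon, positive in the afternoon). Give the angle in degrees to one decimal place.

cos θ_z = sin φ sin δ + cos φ cos δ cos H = (-0.0924)(0.3616) + (0.9957)(0.9323)(0.6613) = 0.5805.
θ_z = arccos(0.5805) = 54.51°, so the elevation is 90° − 54.51° = 35.49°.

35.5°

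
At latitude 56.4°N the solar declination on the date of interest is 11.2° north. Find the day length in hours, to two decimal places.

14.31 hours

The sunset hour angle satisfies cos H_s = −tan φ tan δ = -0.2980, giving H_s = 107.34°.
Day length = 2 H_s / 15° h⁻¹ = 214.68° / 15 = 14.312 h.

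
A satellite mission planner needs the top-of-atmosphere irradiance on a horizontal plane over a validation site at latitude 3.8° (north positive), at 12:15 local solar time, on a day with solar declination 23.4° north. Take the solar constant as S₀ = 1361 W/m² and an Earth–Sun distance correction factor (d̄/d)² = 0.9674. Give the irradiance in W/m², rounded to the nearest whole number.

Hour angle H = 15° × (12.25 − 12) = 3.75°.
With φ = 3.8°, δ = 23.4°, H = 3.75°: sin φ sin δ = 0.0263, cos φ cos δ cos H = 0.9138, so cos θ_z = 0.9401.
Top-of-atmosphere irradiance = S₀ (d̄/d)² cos θ_z = 1361 × 0.9674 × 0.9401 = 1237.77 W/m².

1238 W/m²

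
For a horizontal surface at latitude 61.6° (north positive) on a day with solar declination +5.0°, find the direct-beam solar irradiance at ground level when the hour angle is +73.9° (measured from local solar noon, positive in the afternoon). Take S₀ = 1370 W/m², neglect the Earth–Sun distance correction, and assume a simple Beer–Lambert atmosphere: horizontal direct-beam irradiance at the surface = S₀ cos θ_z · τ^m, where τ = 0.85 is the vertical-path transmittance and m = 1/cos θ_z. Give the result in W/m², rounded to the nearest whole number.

131 W/m²

cos θ_z = sin(61.6°) sin(5.0°) + cos(61.6°) cos(5.0°) cos(73.90°) = 0.0767 + 0.1314 = 0.2081.
Air mass m = 1/cos θ_z = 1/0.2081 = 4.805; τ^m = 0.85^4.805 = 0.4580.
Surface direct beam = 1370 × 0.2081 × 0.4580 = 130.57 W/m².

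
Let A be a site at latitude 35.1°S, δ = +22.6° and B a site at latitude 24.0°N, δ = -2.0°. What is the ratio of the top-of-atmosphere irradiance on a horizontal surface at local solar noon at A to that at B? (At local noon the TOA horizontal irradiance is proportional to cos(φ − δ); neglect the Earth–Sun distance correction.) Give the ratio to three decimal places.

A: cos θ_z = cos(-35.1° − (22.6°)) = 0.5344.
B: cos θ_z = cos(24.0° − (-2.0°)) = 0.8988.
Ratio A/B = 0.5344 / 0.8988 = 0.5946.

0.595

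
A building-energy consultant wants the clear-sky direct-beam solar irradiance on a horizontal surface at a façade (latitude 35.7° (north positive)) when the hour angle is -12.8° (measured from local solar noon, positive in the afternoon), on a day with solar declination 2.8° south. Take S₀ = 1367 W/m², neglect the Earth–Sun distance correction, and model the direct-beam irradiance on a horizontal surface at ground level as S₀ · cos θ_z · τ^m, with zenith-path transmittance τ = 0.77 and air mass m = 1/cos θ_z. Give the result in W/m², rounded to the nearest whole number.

740 W/m²

cos θ_z = sin φ sin δ + cos φ cos δ cos H = (0.5835)(-0.0488) + (0.8121)(0.9988)(0.9751) = 0.7625.
Air mass m = 1/cos θ_z = 1/0.7625 = 1.311; τ^m = 0.77^1.311 = 0.7099.
Surface direct beam = 1367 × 0.7625 × 0.7099 = 739.96 W/m².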